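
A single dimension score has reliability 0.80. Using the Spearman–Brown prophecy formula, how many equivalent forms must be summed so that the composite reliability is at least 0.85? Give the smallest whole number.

2

k ≥ ρ*(1−ρ₁)/(ρ₁(1−ρ*)) = 0.85·0.20 / (0.80·0.15) = 1.417.
Smallest integer k = 2.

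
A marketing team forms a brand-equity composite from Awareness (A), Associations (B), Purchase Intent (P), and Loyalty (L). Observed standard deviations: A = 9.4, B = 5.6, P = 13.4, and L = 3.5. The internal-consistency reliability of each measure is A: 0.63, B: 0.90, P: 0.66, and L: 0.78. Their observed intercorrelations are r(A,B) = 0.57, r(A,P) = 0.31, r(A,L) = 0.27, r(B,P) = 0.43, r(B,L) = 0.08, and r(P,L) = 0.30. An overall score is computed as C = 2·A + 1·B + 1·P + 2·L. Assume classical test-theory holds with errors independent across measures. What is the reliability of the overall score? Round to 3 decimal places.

0.811

Var(C) = 2²·9.4² + 5.6² + 13.4² + 2²·3.5² + 2·[2·9.4·5.6·0.57 + 2·9.4·13.4·0.31 + 4·9.4·3.5·0.27 + 5.6·13.4·0.43 + 2·5.6·3.5·0.08 + 2·13.4·3.5·0.30] = 613.36 + 474.36 = 1087.72.
Because errors are independent across components, Cov(Tᵢ,Tⱼ) = Cov(Xᵢ,Xⱼ); the off-diagonal part of the true-score variance is the same as above.
True-score variance = [2²·9.4²·0.63 + 5.6²·0.90 + 13.4²·0.66 + 2²·3.5²·0.78] + 474.36 = 407.621 + 474.36 = 881.981.
Reliability = 881.981 / 1087.72 = 0.811.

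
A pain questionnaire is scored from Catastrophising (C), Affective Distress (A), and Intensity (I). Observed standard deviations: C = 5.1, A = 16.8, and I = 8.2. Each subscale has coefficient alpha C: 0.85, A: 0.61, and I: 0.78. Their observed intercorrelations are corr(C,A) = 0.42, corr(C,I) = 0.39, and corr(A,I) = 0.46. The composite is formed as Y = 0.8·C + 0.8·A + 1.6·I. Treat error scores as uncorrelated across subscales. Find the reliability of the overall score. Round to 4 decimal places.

0.8211

Var(Y) = 0.8²·5.1² + 0.8²·16.8² + 1.6²·8.2² + 2·[0.64·5.1·16.8·0.42 + 1.28·5.1·8.2·0.39 + 1.28·16.8·8.2·0.46] = 369.414 + 250.041 = 619.455.
Under uncorrelated errors the observed covariances equal the true-score covariances, so only the own-variance terms attenuate.
True-score variance = [0.8²·5.1²·0.85 + 0.8²·16.8²·0.61 + 1.6²·8.2²·0.78] + 250.041 = 258.601 + 250.041 = 508.642.
Reliability = 508.642 / 619.455 = 0.8211.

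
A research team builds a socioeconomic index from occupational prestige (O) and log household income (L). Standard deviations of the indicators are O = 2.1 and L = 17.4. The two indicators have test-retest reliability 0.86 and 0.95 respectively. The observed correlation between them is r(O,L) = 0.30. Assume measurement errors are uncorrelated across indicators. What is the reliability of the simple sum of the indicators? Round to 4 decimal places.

0.9521

Var(O+L) = 2.1² + 17.4² + 2·[2.1·17.4·0.30] = 307.17 + 21.924 = 329.094.
Under uncorrelated errors the observed covariances equal the true-score covariances, so only the own-variance terms attenuate.
True-score variance = [2.1²·0.86 + 17.4²·0.95] + 21.924 = 291.415 + 21.924 = 313.339.
Reliability = 313.339 / 329.094 = 0.9521.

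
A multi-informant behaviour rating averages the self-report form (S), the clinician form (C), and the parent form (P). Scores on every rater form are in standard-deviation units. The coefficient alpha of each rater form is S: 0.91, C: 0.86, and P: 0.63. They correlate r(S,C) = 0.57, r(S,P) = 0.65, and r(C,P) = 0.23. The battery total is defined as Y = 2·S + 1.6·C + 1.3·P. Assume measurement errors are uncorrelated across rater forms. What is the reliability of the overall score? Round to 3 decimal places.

0.917

Var(Y) = 2² + 1.6² + 1.3² + 2·[3.2·0.57 + 2.6·0.65 + 2.08·0.23] = 8.25 + 7.9848 = 16.2348.
With uncorrelated errors the cross-covariances are all true-score covariance, so they carry over unchanged; only the diagonal terms shrink to ρᵢσᵢ².
True-score variance = [2²·0.91 + 1.6²·0.86 + 1.3²·0.63] + 7.9848 = 6.9063 + 7.9848 = 14.8911.
Reliability = 14.8911 / 16.2348 = 0.917.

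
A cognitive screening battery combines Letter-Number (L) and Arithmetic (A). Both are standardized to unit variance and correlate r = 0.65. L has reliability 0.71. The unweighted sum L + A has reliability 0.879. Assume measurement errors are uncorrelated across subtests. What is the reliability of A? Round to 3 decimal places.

Var(L+A) = 2 + 2·0.65 = 3.300.
True-score variance = ρ_L + ρ_A + 2·0.65, so 0.879 = (0.71 + ρ_A + 1.30) / 3.300.
ρ_A = 0.879·3.300 − 0.71 − 1.30 = 0.891.

0.891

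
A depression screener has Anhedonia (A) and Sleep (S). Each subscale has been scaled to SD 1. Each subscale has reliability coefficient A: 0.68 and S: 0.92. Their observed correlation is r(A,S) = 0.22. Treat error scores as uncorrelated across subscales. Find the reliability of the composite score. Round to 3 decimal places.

Var(A+S) = 2 + 2·[0.22] = 2 + 0.44 = 2.44.
Because errors are independent across components, Cov(Tᵢ,Tⱼ) = Cov(Xᵢ,Xⱼ); the off-diagonal part of the true-score variance is the same as above.
True-score variance = [0.68 + 0.92] + 0.44 = 1.6 + 0.44 = 2.04.
Reliability = 2.04 / 2.44 = 0.836.

0.836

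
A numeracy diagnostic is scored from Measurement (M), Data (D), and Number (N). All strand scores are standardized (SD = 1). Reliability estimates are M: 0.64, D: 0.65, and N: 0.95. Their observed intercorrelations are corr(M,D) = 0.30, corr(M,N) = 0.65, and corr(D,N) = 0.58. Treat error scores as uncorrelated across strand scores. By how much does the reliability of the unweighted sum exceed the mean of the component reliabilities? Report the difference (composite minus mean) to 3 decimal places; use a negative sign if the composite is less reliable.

0.128

Var(sum) = 3 + 3.06 = 6.06; true-score variance = 2.24 + 3.06 = 5.3; composite reliability = 0.8746.
Mean component reliability = 0.7467.
Difference = 0.8746 − 0.7467 = 0.128.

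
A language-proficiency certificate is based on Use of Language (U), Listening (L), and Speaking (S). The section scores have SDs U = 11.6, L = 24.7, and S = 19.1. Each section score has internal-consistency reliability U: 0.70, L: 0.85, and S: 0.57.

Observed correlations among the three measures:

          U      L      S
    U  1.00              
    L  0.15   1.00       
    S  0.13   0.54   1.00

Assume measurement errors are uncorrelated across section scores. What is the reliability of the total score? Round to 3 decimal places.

Var(U+L+S) = 11.6² + 24.7² + 19.1² + 2·[11.6·24.7·0.15 + 11.6·19.1·0.13 + 24.7·19.1·0.54] = 1109.46 + 653.073 = 1762.53.
Under uncorrelated errors the observed covariances equal the true-score covariances, so only the own-variance terms attenuate.
True-score variance = [11.6²·0.70 + 24.7²·0.85 + 19.1²·0.57] + 653.073 = 820.71 + 653.073 = 1473.78.
Reliability = 1473.78 / 1762.53 = 0.836.

0.836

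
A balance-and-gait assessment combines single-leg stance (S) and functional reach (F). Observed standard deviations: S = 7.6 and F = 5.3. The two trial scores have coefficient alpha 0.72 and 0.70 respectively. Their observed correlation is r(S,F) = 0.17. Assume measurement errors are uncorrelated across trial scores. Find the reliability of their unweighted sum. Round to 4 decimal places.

0.7529

Var(S+F) = 7.6² + 5.3² + 2·[7.6·5.3·0.17] = 85.85 + 13.6952 = 99.5452.
Under uncorrelated errors the observed covariances equal the true-score covariances, so only the own-variance terms attenuate.
True-score variance = [7.6²·0.72 + 5.3²·0.70] + 13.6952 = 61.2502 + 13.6952 = 74.9454.
Reliability = 74.9454 / 99.5452 = 0.7529.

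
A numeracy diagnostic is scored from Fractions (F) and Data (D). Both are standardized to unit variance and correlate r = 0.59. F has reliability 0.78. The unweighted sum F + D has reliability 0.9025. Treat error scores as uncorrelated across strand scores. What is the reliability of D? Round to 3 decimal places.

0.910

Var(F+D) = 2 + 2·0.59 = 3.180.
True-score variance = ρ_F + ρ_D + 2·0.59, so 0.9025 = (0.78 + ρ_D + 1.18) / 3.180.
ρ_D = 0.9025·3.180 − 0.78 − 1.18 = 0.910.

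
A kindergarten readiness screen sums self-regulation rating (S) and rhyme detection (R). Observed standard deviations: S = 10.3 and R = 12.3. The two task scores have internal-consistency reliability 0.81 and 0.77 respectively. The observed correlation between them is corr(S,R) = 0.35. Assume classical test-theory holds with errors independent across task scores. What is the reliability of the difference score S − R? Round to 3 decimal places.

Var(S−R) = 10.3² + 12.3² − 2·10.3·12.3·0.35 = 257.38 − 88.683 = 168.697.
Under uncorrelated errors the observed covariances equal the true-score covariances, so only the own-variance terms attenuate.
True-score variance = [10.3²·0.81 + 12.3²·0.77] − 88.683 = 202.426 − 88.683 = 113.743.
Reliability = 113.743 / 168.697 = 0.674.

0.674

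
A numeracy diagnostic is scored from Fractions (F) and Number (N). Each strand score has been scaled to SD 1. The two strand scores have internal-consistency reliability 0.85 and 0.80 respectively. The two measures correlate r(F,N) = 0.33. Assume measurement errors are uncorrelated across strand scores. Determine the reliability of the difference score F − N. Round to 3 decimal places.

Var(F−N) = 1 + 1 − 2·0.33 = 2 − 0.66 = 1.34.
Under uncorrelated errors the observed covariances equal the true-score covariances, so only the own-variance terms attenuate.
True-score variance = [0.85 + 0.80] − 0.66 = 1.65 − 0.66 = 0.99.
Reliability = 0.99 / 1.34 = 0.739.

0.739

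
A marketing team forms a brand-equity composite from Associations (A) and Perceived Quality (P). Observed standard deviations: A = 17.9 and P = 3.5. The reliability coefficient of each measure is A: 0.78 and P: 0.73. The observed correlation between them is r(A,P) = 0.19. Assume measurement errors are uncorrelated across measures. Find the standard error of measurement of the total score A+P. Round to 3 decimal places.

Var(total) = 332.66 + 23.807 = 356.467.
True-score variance = 258.862 + 23.807 = 282.669, so reliability = 0.7930.
Error variance = 356.467 − 282.669 = 73.7977; SEM = √73.7977 = 8.591.

8.591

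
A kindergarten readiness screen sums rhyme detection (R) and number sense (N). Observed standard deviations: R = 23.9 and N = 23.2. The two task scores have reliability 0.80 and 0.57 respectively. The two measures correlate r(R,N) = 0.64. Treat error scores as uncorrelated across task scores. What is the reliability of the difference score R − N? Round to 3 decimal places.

0.135

Var(R−N) = 23.9² + 23.2² − 2·23.9·23.2·0.64 = 1109.45 − 709.734 = 399.716.
With uncorrelated errors the cross-covariances are all true-score covariance, so they carry over unchanged; only the diagonal terms shrink to ρᵢσᵢ².
True-score variance = [23.9²·0.80 + 23.2²·0.57] − 709.734 = 763.765 − 709.734 = 54.0304.
Reliability = 54.0304 / 399.716 = 0.135.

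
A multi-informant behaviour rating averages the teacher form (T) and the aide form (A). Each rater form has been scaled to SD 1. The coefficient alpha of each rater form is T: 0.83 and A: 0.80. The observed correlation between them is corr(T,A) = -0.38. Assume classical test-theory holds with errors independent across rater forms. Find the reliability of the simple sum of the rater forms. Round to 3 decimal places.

0.702

Var(T+A) = 2 + 2·[(-0.38)] = 2 − 0.76 = 1.24.
Under uncorrelated errors the observed covariances equal the true-score covariances, so only the own-variance terms attenuate.
True-score variance = [0.83 + 0.80] − 0.76 = 1.63 − 0.76 = 0.87.
Reliability = 0.87 / 1.24 = 0.702.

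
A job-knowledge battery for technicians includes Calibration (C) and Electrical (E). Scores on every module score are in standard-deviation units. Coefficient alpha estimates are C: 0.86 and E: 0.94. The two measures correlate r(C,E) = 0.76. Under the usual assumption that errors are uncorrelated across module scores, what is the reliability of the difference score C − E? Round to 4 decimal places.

Var(C−E) = 1 + 1 − 2·0.76 = 2 − 1.52 = 0.48.
Because errors are independent across components, Cov(Tᵢ,Tⱼ) = Cov(Xᵢ,Xⱼ); the off-diagonal part of the true-score variance is the same as above.
True-score variance = [0.86 + 0.94] − 1.52 = 1.8 − 1.52 = 0.28.
Reliability = 0.28 / 0.48 = 0.5833.

0.5833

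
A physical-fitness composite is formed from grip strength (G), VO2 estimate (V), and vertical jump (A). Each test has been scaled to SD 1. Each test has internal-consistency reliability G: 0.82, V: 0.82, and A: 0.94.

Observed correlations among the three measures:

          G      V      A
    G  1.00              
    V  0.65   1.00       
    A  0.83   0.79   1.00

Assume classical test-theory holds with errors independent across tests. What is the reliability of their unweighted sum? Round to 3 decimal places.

0.944

Var(G+V+A) = 3 + 2·[0.65 + 0.83 + 0.79] = 3 + 4.54 = 7.54.
With uncorrelated errors the cross-covariances are all true-score covariance, so they carry over unchanged; only the diagonal terms shrink to ρᵢσᵢ².
True-score variance = [0.82 + 0.82 + 0.94] + 4.54 = 2.58 + 4.54 = 7.12.
Reliability = 7.12 / 7.54 = 0.944.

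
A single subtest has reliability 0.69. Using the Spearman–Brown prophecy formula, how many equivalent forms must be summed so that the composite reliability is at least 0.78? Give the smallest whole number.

k ≥ ρ*(1−ρ₁)/(ρ₁(1−ρ*)) = 0.78·0.31 / (0.69·0.22) = 1.593.
Smallest integer k = 2.

2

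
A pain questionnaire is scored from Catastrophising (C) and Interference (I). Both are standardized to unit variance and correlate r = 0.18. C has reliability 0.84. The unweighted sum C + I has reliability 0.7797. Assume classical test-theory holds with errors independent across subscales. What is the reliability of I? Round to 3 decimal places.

Var(C+I) = 2 + 2·0.18 = 2.360.
True-score variance = ρ_C + ρ_I + 2·0.18, so 0.7797 = (0.84 + ρ_I + 0.36) / 2.360.
ρ_I = 0.7797·2.360 − 0.84 − 0.36 = 0.640.

0.640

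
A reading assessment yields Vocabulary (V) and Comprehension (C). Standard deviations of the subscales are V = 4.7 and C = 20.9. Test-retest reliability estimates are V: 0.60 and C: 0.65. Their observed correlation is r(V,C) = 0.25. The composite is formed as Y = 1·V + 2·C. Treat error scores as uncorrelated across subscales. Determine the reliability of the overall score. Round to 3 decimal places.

Var(Y) = 4.7² + 2²·20.9² + 2·[2·4.7·20.9·0.25] = 1769.33 + 98.23 = 1867.56.
Under uncorrelated errors the observed covariances equal the true-score covariances, so only the own-variance terms attenuate.
True-score variance = [4.7²·0.60 + 2²·20.9²·0.65] + 98.23 = 1148.96 + 98.23 = 1247.19.
Reliability = 1247.19 / 1867.56 = 0.668.

0.668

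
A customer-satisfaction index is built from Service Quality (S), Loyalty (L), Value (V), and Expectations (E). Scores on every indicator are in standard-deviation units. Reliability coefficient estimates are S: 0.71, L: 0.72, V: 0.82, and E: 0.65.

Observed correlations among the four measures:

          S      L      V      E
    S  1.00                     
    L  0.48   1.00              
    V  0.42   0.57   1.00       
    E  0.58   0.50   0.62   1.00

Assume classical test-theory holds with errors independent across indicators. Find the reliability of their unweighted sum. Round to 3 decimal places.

0.894

Var(S+L+V+E) = 4 + 2·[0.48 + 0.42 + 0.58 + 0.57 + 0.50 + 0.62] = 4 + 6.34 = 10.34.
Under uncorrelated errors the observed covariances equal the true-score covariances, so only the own-variance terms attenuate.
True-score variance = [0.71 + 0.72 + 0.82 + 0.65] + 6.34 = 2.9 + 6.34 = 9.24.
Reliability = 9.24 / 10.34 = 0.894.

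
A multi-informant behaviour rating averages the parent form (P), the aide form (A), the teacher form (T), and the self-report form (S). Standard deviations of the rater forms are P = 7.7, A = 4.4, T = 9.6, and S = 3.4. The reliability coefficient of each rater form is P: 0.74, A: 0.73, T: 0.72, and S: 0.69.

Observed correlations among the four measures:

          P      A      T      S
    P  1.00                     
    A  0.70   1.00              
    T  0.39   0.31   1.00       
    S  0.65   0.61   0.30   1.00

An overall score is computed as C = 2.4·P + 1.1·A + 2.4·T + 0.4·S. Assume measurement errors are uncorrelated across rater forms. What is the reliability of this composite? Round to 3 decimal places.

0.835

Var(C) = 2.4²·7.7² + 1.1²·4.4² + 2.4²·9.6² + 0.4²·3.4² + 2·[2.64·7.7·4.4·0.70 + 5.76·7.7·9.6·0.39 + 0.96·7.7·3.4·0.65 + 2.64·4.4·9.6·0.31 + 0.44·4.4·3.4·0.61 + 0.96·9.6·3.4·0.30] = 897.627 + 585.97 = 1483.6.
With uncorrelated errors the cross-covariances are all true-score covariance, so they carry over unchanged; only the diagonal terms shrink to ρᵢσᵢ².
True-score variance = [2.4²·7.7²·0.74 + 1.1²·4.4²·0.73 + 2.4²·9.6²·0.72 + 0.4²·3.4²·0.69] + 585.97 = 653.301 + 585.97 = 1239.27.
Reliability = 1239.27 / 1483.6 = 0.835.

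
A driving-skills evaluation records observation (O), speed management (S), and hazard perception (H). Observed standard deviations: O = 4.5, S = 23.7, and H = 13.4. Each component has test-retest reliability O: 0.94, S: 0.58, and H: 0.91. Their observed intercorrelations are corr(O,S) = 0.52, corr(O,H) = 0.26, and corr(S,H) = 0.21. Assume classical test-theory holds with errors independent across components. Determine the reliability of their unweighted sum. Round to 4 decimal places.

0.7558

Var(O+S+H) = 4.5² + 23.7² + 13.4² + 2·[4.5·23.7·0.52 + 4.5·13.4·0.26 + 23.7·13.4·0.21] = 761.5 + 275.656 = 1037.16.
Because errors are independent across components, Cov(Tᵢ,Tⱼ) = Cov(Xᵢ,Xⱼ); the off-diagonal part of the true-score variance is the same as above.
True-score variance = [4.5²·0.94 + 23.7²·0.58 + 13.4²·0.91] + 275.656 = 508.215 + 275.656 = 783.87.
Reliability = 783.87 / 1037.16 = 0.7558.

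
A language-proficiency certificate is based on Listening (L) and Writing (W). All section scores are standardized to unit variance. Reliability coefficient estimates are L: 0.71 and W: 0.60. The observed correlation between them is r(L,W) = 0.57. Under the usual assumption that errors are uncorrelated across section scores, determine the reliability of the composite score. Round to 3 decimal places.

Var(L+W) = 2 + 2·[0.57] = 2 + 1.14 = 3.14.
With uncorrelated errors the cross-covariances are all true-score covariance, so they carry over unchanged; only the diagonal terms shrink to ρᵢσᵢ².
True-score variance = [0.71 + 0.60] + 1.14 = 1.31 + 1.14 = 2.45.
Reliability = 2.45 / 3.14 = 0.780.

0.780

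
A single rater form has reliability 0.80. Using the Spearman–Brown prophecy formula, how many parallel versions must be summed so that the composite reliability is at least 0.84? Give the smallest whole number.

2

k ≥ ρ*(1−ρ₁)/(ρ₁(1−ρ*)) = 0.84·0.20 / (0.80·0.16) = 1.312.
Smallest integer k = 2.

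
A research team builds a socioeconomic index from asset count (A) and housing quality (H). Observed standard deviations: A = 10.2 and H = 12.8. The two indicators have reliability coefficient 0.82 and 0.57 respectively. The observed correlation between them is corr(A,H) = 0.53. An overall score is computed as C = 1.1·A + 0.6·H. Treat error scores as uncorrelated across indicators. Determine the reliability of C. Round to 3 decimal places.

Var(C) = 1.1²·10.2² + 0.6²·12.8² + 2·[0.66·10.2·12.8·0.53] = 184.871 + 91.3398 = 276.211.
Under uncorrelated errors the observed covariances equal the true-score covariances, so only the own-variance terms attenuate.
True-score variance = [1.1²·10.2²·0.82 + 0.6²·12.8²·0.57] + 91.3398 = 136.848 + 91.3398 = 228.188.
Reliability = 228.188 / 276.211 = 0.826.

0.826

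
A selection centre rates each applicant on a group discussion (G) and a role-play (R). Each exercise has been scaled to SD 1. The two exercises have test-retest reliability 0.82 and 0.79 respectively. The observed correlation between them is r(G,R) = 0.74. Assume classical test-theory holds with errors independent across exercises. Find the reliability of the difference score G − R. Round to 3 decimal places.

0.250

Var(G−R) = 1 + 1 − 2·0.74 = 2 − 1.48 = 0.52.
With uncorrelated errors the cross-covariances are all true-score covariance, so they carry over unchanged; only the diagonal terms shrink to ρᵢσᵢ².
True-score variance = [0.82 + 0.79] − 1.48 = 1.61 − 1.48 = 0.13.
Reliability = 0.13 / 0.52 = 0.250.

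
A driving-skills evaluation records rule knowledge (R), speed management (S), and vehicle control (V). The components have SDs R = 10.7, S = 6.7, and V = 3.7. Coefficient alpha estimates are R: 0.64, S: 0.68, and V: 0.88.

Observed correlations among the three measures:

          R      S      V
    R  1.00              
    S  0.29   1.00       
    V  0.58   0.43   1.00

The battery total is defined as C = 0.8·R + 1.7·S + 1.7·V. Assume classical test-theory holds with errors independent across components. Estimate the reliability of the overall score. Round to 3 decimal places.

Var(C) = 0.8²·10.7² + 1.7²·6.7² + 1.7²·3.7² + 2·[1.36·10.7·6.7·0.29 + 1.36·10.7·3.7·0.58 + 2.89·6.7·3.7·0.43] = 242.57 + 180.619 = 423.189.
Because errors are independent across components, Cov(Tᵢ,Tⱼ) = Cov(Xᵢ,Xⱼ); the off-diagonal part of the true-score variance is the same as above.
True-score variance = [0.8²·10.7²·0.64 + 1.7²·6.7²·0.68 + 1.7²·3.7²·0.88] + 180.619 = 169.929 + 180.619 = 350.549.
Reliability = 350.549 / 423.189 = 0.828.

0.828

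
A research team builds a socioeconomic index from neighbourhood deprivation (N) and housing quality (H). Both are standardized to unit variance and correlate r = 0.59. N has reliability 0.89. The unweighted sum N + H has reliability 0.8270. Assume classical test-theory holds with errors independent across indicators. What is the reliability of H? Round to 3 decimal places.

0.560

Var(N+H) = 2 + 2·0.59 = 3.180.
True-score variance = ρ_N + ρ_H + 2·0.59, so 0.8270 = (0.89 + ρ_H + 1.18) / 3.180.
ρ_H = 0.8270·3.180 − 0.89 − 1.18 = 0.560.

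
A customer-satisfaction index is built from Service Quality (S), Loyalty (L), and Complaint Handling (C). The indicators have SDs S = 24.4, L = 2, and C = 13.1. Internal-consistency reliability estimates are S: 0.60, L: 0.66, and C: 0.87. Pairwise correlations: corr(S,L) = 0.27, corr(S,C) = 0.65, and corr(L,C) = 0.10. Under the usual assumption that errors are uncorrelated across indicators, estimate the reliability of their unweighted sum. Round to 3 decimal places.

Var(S+L+C) = 24.4² + 2² + 13.1² + 2·[24.4·2·0.27 + 24.4·13.1·0.65 + 2·13.1·0.10] = 770.97 + 447.124 = 1218.09.
Because errors are independent across components, Cov(Tᵢ,Tⱼ) = Cov(Xᵢ,Xⱼ); the off-diagonal part of the true-score variance is the same as above.
True-score variance = [24.4²·0.60 + 2²·0.66 + 13.1²·0.87] + 447.124 = 509.157 + 447.124 = 956.281.
Reliability = 956.281 / 1218.09 = 0.785.

0.785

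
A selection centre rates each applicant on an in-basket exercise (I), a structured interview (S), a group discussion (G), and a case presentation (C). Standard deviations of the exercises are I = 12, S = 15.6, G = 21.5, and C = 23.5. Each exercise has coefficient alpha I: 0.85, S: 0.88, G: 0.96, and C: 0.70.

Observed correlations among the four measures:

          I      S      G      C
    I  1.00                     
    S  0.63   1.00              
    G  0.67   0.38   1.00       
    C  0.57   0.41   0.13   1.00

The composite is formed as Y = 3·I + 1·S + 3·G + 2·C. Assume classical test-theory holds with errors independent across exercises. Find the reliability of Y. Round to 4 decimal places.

Var(Y) = 3²·12² + 15.6² + 3²·21.5² + 2²·23.5² + 2·[3·12·15.6·0.63 + 9·12·21.5·0.67 + 6·12·23.5·0.57 + 3·15.6·21.5·0.38 + 2·15.6·23.5·0.41 + 6·21.5·23.5·0.13] = 7908.61 + 7902.1 = 15810.7.
With uncorrelated errors the cross-covariances are all true-score covariance, so they carry over unchanged; only the diagonal terms shrink to ρᵢσᵢ².
True-score variance = [3²·12²·0.85 + 15.6²·0.88 + 3²·21.5²·0.96 + 2²·23.5²·0.70] + 7902.1 = 6855.9 + 7902.1 = 14758.
Reliability = 14758 / 15810.7 = 0.9334.

0.9334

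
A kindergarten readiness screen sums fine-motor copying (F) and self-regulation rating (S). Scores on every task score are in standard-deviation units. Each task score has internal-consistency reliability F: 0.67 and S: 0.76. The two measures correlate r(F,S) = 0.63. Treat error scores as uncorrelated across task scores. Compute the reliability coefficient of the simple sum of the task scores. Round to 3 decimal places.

0.825

Var(F+S) = 2 + 2·[0.63] = 2 + 1.26 = 3.26.
Because errors are independent across components, Cov(Tᵢ,Tⱼ) = Cov(Xᵢ,Xⱼ); the off-diagonal part of the true-score variance is the same as above.
True-score variance = [0.67 + 0.76] + 1.26 = 1.43 + 1.26 = 2.69.
Reliability = 2.69 / 3.26 = 0.825.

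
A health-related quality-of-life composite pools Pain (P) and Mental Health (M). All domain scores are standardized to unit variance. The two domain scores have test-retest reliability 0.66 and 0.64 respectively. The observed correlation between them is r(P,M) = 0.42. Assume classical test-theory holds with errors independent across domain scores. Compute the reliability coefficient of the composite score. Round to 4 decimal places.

0.7535

Var(P+M) = 2 + 2·[0.42] = 2 + 0.84 = 2.84.
With uncorrelated errors the cross-covariances are all true-score covariance, so they carry over unchanged; only the diagonal terms shrink to ρᵢσᵢ².
True-score variance = [0.66 + 0.64] + 0.84 = 1.3 + 0.84 = 2.14.
Reliability = 2.14 / 2.84 = 0.7535.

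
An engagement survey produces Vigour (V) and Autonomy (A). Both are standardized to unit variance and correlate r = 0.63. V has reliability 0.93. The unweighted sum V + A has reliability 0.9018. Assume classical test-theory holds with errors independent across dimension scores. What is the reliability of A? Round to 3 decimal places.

Var(V+A) = 2 + 2·0.63 = 3.260.
True-score variance = ρ_V + ρ_A + 2·0.63, so 0.9018 = (0.93 + ρ_A + 1.26) / 3.260.
ρ_A = 0.9018·3.260 − 0.93 − 1.26 = 0.750.

0.750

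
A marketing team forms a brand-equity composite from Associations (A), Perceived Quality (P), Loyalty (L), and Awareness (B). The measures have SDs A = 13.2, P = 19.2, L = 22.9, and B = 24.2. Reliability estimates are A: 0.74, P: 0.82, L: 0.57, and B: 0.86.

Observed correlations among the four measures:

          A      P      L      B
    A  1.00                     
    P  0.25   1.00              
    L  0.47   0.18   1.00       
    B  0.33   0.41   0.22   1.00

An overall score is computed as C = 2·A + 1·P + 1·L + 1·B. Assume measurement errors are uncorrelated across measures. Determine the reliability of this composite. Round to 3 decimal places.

Var(C) = 2²·13.2² + 19.2² + 22.9² + 24.2² + 2·[2·13.2·19.2·0.25 + 2·13.2·22.9·0.47 + 2·13.2·24.2·0.33 + 19.2·22.9·0.18 + 19.2·24.2·0.41 + 22.9·24.2·0.22] = 2175.65 + 2026.52 = 4202.17.
With uncorrelated errors the cross-covariances are all true-score covariance, so they carry over unchanged; only the diagonal terms shrink to ρᵢσᵢ².
True-score variance = [2²·13.2²·0.74 + 19.2²·0.82 + 22.9²·0.57 + 24.2²·0.86] + 2026.52 = 1620.6 + 2026.52 = 3647.12.
Reliability = 3647.12 / 4202.17 = 0.868.

0.868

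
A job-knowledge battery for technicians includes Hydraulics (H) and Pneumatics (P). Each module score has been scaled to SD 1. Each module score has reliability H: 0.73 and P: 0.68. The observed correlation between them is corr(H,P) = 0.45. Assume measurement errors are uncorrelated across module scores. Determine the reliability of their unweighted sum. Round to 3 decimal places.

0.797

Var(H+P) = 2 + 2·[0.45] = 2 + 0.9 = 2.9.
With uncorrelated errors the cross-covariances are all true-score covariance, so they carry over unchanged; only the diagonal terms shrink to ρᵢσᵢ².
True-score variance = [0.73 + 0.68] + 0.9 = 1.41 + 0.9 = 2.31.
Reliability = 2.31 / 2.9 = 0.797.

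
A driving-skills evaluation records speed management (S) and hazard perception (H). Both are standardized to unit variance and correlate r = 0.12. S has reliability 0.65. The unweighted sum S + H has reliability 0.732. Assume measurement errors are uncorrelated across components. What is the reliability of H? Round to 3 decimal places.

0.750

Var(S+H) = 2 + 2·0.12 = 2.240.
True-score variance = ρ_S + ρ_H + 2·0.12, so 0.732 = (0.65 + ρ_H + 0.24) / 2.240.
ρ_H = 0.732·2.240 − 0.65 − 0.24 = 0.750.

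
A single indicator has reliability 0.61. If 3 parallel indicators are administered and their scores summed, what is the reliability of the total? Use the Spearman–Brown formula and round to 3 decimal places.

ρ_k = kρ / (1 + (k−1)ρ) = 3·0.61 / (1 + 2·0.61) = 1.830 / 2.220 = 0.824.

0.824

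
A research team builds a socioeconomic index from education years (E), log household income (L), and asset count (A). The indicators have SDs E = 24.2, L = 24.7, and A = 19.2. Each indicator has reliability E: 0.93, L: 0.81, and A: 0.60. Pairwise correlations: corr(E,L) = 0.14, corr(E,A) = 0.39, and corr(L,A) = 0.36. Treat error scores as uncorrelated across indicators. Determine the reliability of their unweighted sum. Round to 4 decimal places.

Var(E+L+A) = 24.2² + 24.7² + 19.2² + 2·[24.2·24.7·0.14 + 24.2·19.2·0.39 + 24.7·19.2·0.36] = 1564.37 + 871.239 = 2435.61.
Under uncorrelated errors the observed covariances equal the true-score covariances, so only the own-variance terms attenuate.
True-score variance = [24.2²·0.93 + 24.7²·0.81 + 19.2²·0.60] + 871.239 = 1260 + 871.239 = 2131.24.
Reliability = 2131.24 / 2435.61 = 0.8750.

0.8750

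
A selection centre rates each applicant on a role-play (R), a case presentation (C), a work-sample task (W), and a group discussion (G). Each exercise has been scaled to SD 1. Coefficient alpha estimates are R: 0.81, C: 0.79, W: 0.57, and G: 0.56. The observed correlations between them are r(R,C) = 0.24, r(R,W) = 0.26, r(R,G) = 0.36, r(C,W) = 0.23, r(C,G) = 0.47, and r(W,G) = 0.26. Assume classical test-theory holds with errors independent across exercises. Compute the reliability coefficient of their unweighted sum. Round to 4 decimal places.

Var(R+C+W+G) = 4 + 2·[0.24 + 0.26 + 0.36 + 0.23 + 0.47 + 0.26] = 4 + 3.64 = 7.64.
Because errors are independent across components, Cov(Tᵢ,Tⱼ) = Cov(Xᵢ,Xⱼ); the off-diagonal part of the true-score variance is the same as above.
True-score variance = [0.81 + 0.79 + 0.57 + 0.56] + 3.64 = 2.73 + 3.64 = 6.37.
Reliability = 6.37 / 7.64 = 0.8338.

0.8338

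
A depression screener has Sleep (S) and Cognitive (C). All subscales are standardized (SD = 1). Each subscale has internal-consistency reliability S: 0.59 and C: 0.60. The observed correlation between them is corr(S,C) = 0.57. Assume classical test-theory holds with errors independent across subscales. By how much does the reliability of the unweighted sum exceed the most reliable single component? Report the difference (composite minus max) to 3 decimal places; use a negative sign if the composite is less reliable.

0.142

Var(sum) = 2 + 1.14 = 3.14; true-score variance = 1.19 + 1.14 = 2.33; composite reliability = 0.7420.
Max component reliability = 0.6000.
Difference = 0.7420 − 0.6000 = 0.142.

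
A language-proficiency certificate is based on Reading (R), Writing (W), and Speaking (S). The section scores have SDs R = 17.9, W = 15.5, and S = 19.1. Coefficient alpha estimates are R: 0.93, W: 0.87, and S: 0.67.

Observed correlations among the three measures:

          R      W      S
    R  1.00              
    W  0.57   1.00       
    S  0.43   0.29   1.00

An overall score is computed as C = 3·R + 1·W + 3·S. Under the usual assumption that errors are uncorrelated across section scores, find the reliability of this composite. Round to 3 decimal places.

0.875

Var(C) = 3²·17.9² + 15.5² + 3²·19.1² + 2·[3·17.9·15.5·0.57 + 9·17.9·19.1·0.43 + 3·15.5·19.1·0.29] = 6407.23 + 4110.23 = 10517.5.
Because errors are independent across components, Cov(Tᵢ,Tⱼ) = Cov(Xᵢ,Xⱼ); the off-diagonal part of the true-score variance is the same as above.
True-score variance = [3²·17.9²·0.93 + 15.5²·0.87 + 3²·19.1²·0.67] + 4110.23 = 5090.65 + 4110.23 = 9200.89.
Reliability = 9200.89 / 10517.5 = 0.875.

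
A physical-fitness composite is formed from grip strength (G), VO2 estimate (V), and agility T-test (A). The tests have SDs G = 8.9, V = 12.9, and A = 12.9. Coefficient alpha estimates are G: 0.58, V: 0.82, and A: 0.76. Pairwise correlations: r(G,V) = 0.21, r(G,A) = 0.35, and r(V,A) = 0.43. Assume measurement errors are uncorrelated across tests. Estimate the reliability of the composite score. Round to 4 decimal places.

Var(G+V+A) = 8.9² + 12.9² + 12.9² + 2·[8.9·12.9·0.21 + 8.9·12.9·0.35 + 12.9·12.9·0.43] = 412.03 + 271.7 = 683.73.
Under uncorrelated errors the observed covariances equal the true-score covariances, so only the own-variance terms attenuate.
True-score variance = [8.9²·0.58 + 12.9²·0.82 + 12.9²·0.76] + 271.7 = 308.87 + 271.7 = 580.569.
Reliability = 580.569 / 683.73 = 0.8491.

0.8491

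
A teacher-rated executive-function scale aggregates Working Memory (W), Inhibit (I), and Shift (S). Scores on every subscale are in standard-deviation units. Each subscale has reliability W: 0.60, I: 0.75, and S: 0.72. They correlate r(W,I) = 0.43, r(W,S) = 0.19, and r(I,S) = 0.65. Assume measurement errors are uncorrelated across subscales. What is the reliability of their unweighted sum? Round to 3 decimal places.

Var(W+I+S) = 3 + 2·[0.43 + 0.19 + 0.65] = 3 + 2.54 = 5.54.
Under uncorrelated errors the observed covariances equal the true-score covariances, so only the own-variance terms attenuate.
True-score variance = [0.60 + 0.75 + 0.72] + 2.54 = 2.07 + 2.54 = 4.61.
Reliability = 4.61 / 5.54 = 0.832.

0.832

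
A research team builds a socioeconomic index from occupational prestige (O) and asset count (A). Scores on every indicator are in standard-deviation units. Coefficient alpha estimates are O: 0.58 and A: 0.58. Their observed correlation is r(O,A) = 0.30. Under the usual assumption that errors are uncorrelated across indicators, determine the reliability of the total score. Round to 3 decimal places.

0.677

Var(O+A) = 2 + 2·[0.30] = 2 + 0.6 = 2.6.
With uncorrelated errors the cross-covariances are all true-score covariance, so they carry over unchanged; only the diagonal terms shrink to ρᵢσᵢ².
True-score variance = [0.58 + 0.58] + 0.6 = 1.16 + 0.6 = 1.76.
Reliability = 1.76 / 2.6 = 0.677.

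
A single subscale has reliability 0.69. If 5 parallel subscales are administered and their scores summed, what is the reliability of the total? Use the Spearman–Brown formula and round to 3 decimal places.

0.918

ρ_k = kρ / (1 + (k−1)ρ) = 5·0.69 / (1 + 4·0.69) = 3.450 / 3.760 = 0.918.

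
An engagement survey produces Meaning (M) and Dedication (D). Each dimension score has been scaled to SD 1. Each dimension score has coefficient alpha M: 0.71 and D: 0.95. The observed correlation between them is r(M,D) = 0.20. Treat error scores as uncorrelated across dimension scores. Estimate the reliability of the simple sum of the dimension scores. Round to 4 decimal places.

Var(M+D) = 2 + 2·[0.20] = 2 + 0.4 = 2.4.
Under uncorrelated errors the observed covariances equal the true-score covariances, so only the own-variance terms attenuate.
True-score variance = [0.71 + 0.95] + 0.4 = 1.66 + 0.4 = 2.06.
Reliability = 2.06 / 2.4 = 0.8583.

0.8583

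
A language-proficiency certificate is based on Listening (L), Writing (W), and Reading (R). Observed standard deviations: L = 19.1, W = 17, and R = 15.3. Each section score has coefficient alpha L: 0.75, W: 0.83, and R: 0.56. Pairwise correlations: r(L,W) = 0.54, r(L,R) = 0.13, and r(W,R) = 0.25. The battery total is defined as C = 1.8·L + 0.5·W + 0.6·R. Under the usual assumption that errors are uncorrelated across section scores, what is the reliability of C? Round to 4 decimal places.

Var(C) = 1.8²·19.1² + 0.5²·17² + 0.6²·15.3² + 2·[0.9·19.1·17·0.54 + 1.08·19.1·15.3·0.13 + 0.3·17·15.3·0.25] = 1338.51 + 436.682 = 1775.19.
Because errors are independent across components, Cov(Tᵢ,Tⱼ) = Cov(Xᵢ,Xⱼ); the off-diagonal part of the true-score variance is the same as above.
True-score variance = [1.8²·19.1²·0.75 + 0.5²·17²·0.83 + 0.6²·15.3²·0.56] + 436.682 = 993.648 + 436.682 = 1430.33.
Reliability = 1430.33 / 1775.19 = 0.8057.

0.8057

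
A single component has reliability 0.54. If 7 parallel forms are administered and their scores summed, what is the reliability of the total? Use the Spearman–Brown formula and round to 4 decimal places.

0.8915

ρ_k = kρ / (1 + (k−1)ρ) = 7·0.54 / (1 + 6·0.54) = 3.780 / 4.240 = 0.8915.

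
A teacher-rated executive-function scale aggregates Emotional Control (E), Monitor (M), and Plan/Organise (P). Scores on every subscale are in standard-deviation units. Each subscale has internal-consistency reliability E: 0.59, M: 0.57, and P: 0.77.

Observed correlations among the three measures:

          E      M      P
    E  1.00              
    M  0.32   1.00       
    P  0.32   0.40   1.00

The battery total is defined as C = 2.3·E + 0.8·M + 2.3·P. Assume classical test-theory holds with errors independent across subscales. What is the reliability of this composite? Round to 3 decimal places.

Var(C) = 2.3² + 0.8² + 2.3² + 2·[1.84·0.32 + 5.29·0.32 + 1.84·0.40] = 11.22 + 6.0352 = 17.2552.
Under uncorrelated errors the observed covariances equal the true-score covariances, so only the own-variance terms attenuate.
True-score variance = [2.3²·0.59 + 0.8²·0.57 + 2.3²·0.77] + 6.0352 = 7.5592 + 6.0352 = 13.5944.
Reliability = 13.5944 / 17.2552 = 0.788.

0.788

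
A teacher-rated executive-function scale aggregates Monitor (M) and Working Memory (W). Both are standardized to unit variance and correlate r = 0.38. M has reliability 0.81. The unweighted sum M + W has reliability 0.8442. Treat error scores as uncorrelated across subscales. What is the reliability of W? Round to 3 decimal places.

0.760

Var(M+W) = 2 + 2·0.38 = 2.760.
True-score variance = ρ_M + ρ_W + 2·0.38, so 0.8442 = (0.81 + ρ_W + 0.76) / 2.760.
ρ_W = 0.8442·2.760 − 0.81 − 0.76 = 0.760.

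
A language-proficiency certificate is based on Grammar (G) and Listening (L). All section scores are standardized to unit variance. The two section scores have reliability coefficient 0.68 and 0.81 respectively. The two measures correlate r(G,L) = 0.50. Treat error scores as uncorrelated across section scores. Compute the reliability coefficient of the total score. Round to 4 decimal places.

Var(G+L) = 2 + 2·[0.50] = 2 + 1 = 3.
Under uncorrelated errors the observed covariances equal the true-score covariances, so only the own-variance terms attenuate.
True-score variance = [0.68 + 0.81] + 1 = 1.49 + 1 = 2.49.
Reliability = 2.49 / 3 = 0.8300.

0.8300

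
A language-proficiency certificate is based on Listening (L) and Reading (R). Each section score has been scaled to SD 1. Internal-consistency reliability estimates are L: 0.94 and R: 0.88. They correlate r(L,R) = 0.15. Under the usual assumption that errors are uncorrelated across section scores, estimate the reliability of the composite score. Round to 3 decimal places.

0.922

Var(L+R) = 2 + 2·[0.15] = 2 + 0.3 = 2.3.
Because errors are independent across components, Cov(Tᵢ,Tⱼ) = Cov(Xᵢ,Xⱼ); the off-diagonal part of the true-score variance is the same as above.
True-score variance = [0.94 + 0.88] + 0.3 = 1.82 + 0.3 = 2.12.
Reliability = 2.12 / 2.3 = 0.922.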